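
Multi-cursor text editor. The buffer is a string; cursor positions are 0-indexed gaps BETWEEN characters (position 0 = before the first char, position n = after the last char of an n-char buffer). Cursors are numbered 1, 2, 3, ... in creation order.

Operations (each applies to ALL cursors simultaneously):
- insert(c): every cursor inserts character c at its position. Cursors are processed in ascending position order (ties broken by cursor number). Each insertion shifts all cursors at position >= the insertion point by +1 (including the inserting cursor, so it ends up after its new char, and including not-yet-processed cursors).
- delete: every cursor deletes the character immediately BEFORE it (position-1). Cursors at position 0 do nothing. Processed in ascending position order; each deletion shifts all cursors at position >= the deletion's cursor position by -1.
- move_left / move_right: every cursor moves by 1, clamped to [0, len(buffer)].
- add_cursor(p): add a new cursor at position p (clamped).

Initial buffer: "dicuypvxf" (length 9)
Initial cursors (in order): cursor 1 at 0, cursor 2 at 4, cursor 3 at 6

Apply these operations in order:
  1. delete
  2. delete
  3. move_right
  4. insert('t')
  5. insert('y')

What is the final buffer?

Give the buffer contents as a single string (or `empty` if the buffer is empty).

After op 1 (delete): buffer="dicyvxf" (len 7), cursors c1@0 c2@3 c3@4, authorship .......
After op 2 (delete): buffer="divxf" (len 5), cursors c1@0 c2@2 c3@2, authorship .....
After op 3 (move_right): buffer="divxf" (len 5), cursors c1@1 c2@3 c3@3, authorship .....
After op 4 (insert('t')): buffer="dtivttxf" (len 8), cursors c1@2 c2@6 c3@6, authorship .1..23..
After op 5 (insert('y')): buffer="dtyivttyyxf" (len 11), cursors c1@3 c2@9 c3@9, authorship .11..2323..

Answer: dtyivttyyxf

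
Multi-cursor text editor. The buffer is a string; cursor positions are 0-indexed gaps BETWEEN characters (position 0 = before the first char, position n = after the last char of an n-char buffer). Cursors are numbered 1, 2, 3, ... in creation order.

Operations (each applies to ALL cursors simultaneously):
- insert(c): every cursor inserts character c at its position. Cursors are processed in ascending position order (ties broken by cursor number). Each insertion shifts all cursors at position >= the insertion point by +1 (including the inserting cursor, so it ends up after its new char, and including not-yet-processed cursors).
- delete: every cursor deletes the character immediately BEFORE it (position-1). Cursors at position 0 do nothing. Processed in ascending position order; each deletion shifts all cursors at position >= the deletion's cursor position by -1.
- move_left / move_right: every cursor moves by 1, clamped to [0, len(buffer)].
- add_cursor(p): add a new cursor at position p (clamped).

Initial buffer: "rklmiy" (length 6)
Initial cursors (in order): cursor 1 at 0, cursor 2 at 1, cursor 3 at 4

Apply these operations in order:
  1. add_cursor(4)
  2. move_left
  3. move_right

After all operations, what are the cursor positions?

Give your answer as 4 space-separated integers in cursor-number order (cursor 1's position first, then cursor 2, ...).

Answer: 1 1 4 4

Derivation:
After op 1 (add_cursor(4)): buffer="rklmiy" (len 6), cursors c1@0 c2@1 c3@4 c4@4, authorship ......
After op 2 (move_left): buffer="rklmiy" (len 6), cursors c1@0 c2@0 c3@3 c4@3, authorship ......
After op 3 (move_right): buffer="rklmiy" (len 6), cursors c1@1 c2@1 c3@4 c4@4, authorship ......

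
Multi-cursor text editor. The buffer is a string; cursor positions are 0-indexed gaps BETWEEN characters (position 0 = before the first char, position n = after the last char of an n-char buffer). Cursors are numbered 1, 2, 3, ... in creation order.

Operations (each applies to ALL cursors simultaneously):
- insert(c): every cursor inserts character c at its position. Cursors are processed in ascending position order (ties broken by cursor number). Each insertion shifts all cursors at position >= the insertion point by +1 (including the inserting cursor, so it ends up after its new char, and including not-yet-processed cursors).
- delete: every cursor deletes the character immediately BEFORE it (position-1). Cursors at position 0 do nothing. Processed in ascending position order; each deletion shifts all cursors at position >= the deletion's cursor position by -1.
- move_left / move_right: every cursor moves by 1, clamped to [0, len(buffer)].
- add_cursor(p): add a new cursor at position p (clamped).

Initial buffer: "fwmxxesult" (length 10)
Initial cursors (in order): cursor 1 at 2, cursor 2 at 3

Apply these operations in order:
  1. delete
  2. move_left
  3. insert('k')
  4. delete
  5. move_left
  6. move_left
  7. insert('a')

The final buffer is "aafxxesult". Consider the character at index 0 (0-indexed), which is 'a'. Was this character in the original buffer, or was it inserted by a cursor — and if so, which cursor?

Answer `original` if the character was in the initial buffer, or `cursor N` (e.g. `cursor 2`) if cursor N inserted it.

After op 1 (delete): buffer="fxxesult" (len 8), cursors c1@1 c2@1, authorship ........
After op 2 (move_left): buffer="fxxesult" (len 8), cursors c1@0 c2@0, authorship ........
After op 3 (insert('k')): buffer="kkfxxesult" (len 10), cursors c1@2 c2@2, authorship 12........
After op 4 (delete): buffer="fxxesult" (len 8), cursors c1@0 c2@0, authorship ........
After op 5 (move_left): buffer="fxxesult" (len 8), cursors c1@0 c2@0, authorship ........
After op 6 (move_left): buffer="fxxesult" (len 8), cursors c1@0 c2@0, authorship ........
After op 7 (insert('a')): buffer="aafxxesult" (len 10), cursors c1@2 c2@2, authorship 12........
Authorship (.=original, N=cursor N): 1 2 . . . . . . . .
Index 0: author = 1

Answer: cursor 1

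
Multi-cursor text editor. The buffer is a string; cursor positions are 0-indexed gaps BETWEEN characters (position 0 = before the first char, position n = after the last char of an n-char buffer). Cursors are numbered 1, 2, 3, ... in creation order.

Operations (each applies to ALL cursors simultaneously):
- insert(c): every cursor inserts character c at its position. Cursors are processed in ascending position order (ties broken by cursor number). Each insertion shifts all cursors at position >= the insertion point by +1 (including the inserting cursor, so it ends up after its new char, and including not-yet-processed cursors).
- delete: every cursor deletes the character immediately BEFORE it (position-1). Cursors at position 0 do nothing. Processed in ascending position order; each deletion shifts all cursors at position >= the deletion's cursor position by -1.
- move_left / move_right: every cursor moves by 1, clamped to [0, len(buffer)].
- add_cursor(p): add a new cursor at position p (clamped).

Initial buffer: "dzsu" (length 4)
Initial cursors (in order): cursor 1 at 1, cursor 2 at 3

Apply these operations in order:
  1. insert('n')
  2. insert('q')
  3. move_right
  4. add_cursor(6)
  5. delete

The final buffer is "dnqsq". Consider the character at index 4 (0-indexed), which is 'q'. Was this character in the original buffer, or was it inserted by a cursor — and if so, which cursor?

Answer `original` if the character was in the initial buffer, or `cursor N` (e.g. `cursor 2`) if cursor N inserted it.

After op 1 (insert('n')): buffer="dnzsnu" (len 6), cursors c1@2 c2@5, authorship .1..2.
After op 2 (insert('q')): buffer="dnqzsnqu" (len 8), cursors c1@3 c2@7, authorship .11..22.
After op 3 (move_right): buffer="dnqzsnqu" (len 8), cursors c1@4 c2@8, authorship .11..22.
After op 4 (add_cursor(6)): buffer="dnqzsnqu" (len 8), cursors c1@4 c3@6 c2@8, authorship .11..22.
After op 5 (delete): buffer="dnqsq" (len 5), cursors c1@3 c3@4 c2@5, authorship .11.2
Authorship (.=original, N=cursor N): . 1 1 . 2
Index 4: author = 2

Answer: cursor 2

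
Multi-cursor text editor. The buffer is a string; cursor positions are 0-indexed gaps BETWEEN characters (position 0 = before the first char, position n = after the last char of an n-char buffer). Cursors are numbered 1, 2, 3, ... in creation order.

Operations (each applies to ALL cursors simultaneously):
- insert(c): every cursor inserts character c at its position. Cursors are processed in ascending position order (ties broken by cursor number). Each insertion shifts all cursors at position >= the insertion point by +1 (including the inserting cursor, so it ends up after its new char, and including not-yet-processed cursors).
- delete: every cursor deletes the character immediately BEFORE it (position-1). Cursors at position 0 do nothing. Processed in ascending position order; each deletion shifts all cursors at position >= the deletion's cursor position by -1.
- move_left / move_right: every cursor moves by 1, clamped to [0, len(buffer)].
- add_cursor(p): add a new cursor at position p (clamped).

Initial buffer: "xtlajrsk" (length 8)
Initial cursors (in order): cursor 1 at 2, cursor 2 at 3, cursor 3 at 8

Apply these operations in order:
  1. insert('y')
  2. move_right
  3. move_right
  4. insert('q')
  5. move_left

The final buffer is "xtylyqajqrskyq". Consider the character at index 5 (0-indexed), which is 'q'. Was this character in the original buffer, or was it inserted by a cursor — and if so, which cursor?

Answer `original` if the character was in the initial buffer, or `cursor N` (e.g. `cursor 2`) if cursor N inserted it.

After op 1 (insert('y')): buffer="xtylyajrsky" (len 11), cursors c1@3 c2@5 c3@11, authorship ..1.2.....3
After op 2 (move_right): buffer="xtylyajrsky" (len 11), cursors c1@4 c2@6 c3@11, authorship ..1.2.....3
After op 3 (move_right): buffer="xtylyajrsky" (len 11), cursors c1@5 c2@7 c3@11, authorship ..1.2.....3
After op 4 (insert('q')): buffer="xtylyqajqrskyq" (len 14), cursors c1@6 c2@9 c3@14, authorship ..1.21..2...33
After op 5 (move_left): buffer="xtylyqajqrskyq" (len 14), cursors c1@5 c2@8 c3@13, authorship ..1.21..2...33
Authorship (.=original, N=cursor N): . . 1 . 2 1 . . 2 . . . 3 3
Index 5: author = 1

Answer: cursor 1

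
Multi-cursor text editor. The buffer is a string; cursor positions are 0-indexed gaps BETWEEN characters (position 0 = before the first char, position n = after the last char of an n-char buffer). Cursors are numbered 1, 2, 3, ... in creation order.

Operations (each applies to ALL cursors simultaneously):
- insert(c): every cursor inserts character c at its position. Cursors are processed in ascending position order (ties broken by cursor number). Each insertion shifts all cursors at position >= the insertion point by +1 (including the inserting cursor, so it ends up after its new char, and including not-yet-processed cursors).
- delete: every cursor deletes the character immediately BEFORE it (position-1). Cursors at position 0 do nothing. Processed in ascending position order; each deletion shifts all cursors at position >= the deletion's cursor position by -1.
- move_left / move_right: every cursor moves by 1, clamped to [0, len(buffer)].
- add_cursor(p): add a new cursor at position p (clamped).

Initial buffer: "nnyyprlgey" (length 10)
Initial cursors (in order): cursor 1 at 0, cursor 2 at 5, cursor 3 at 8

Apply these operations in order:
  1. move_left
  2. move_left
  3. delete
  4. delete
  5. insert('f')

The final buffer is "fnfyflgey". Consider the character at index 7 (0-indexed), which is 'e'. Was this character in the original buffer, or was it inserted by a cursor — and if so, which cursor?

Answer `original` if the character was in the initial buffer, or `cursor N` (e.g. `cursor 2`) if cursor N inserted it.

After op 1 (move_left): buffer="nnyyprlgey" (len 10), cursors c1@0 c2@4 c3@7, authorship ..........
After op 2 (move_left): buffer="nnyyprlgey" (len 10), cursors c1@0 c2@3 c3@6, authorship ..........
After op 3 (delete): buffer="nnyplgey" (len 8), cursors c1@0 c2@2 c3@4, authorship ........
After op 4 (delete): buffer="nylgey" (len 6), cursors c1@0 c2@1 c3@2, authorship ......
After op 5 (insert('f')): buffer="fnfyflgey" (len 9), cursors c1@1 c2@3 c3@5, authorship 1.2.3....
Authorship (.=original, N=cursor N): 1 . 2 . 3 . . . .
Index 7: author = original

Answer: original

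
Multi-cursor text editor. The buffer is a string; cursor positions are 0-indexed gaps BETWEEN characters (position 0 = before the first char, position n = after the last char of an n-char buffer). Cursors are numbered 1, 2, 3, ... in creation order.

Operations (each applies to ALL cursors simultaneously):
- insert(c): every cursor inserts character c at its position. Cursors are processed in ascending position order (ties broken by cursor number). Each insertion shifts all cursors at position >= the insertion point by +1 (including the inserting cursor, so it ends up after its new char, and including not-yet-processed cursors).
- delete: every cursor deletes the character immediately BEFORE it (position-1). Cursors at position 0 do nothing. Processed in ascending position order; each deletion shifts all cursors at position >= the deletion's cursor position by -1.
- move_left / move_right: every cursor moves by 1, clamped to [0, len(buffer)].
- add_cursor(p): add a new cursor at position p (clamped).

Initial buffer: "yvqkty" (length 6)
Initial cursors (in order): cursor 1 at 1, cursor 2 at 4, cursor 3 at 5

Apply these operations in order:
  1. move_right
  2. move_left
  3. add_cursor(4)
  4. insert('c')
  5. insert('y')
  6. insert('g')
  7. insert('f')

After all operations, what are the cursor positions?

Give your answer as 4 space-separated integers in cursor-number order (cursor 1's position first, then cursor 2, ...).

After op 1 (move_right): buffer="yvqkty" (len 6), cursors c1@2 c2@5 c3@6, authorship ......
After op 2 (move_left): buffer="yvqkty" (len 6), cursors c1@1 c2@4 c3@5, authorship ......
After op 3 (add_cursor(4)): buffer="yvqkty" (len 6), cursors c1@1 c2@4 c4@4 c3@5, authorship ......
After op 4 (insert('c')): buffer="ycvqkcctcy" (len 10), cursors c1@2 c2@7 c4@7 c3@9, authorship .1...24.3.
After op 5 (insert('y')): buffer="ycyvqkccyytcyy" (len 14), cursors c1@3 c2@10 c4@10 c3@13, authorship .11...2424.33.
After op 6 (insert('g')): buffer="ycygvqkccyyggtcygy" (len 18), cursors c1@4 c2@13 c4@13 c3@17, authorship .111...242424.333.
After op 7 (insert('f')): buffer="ycygfvqkccyyggfftcygfy" (len 22), cursors c1@5 c2@16 c4@16 c3@21, authorship .1111...24242424.3333.

Answer: 5 16 21 16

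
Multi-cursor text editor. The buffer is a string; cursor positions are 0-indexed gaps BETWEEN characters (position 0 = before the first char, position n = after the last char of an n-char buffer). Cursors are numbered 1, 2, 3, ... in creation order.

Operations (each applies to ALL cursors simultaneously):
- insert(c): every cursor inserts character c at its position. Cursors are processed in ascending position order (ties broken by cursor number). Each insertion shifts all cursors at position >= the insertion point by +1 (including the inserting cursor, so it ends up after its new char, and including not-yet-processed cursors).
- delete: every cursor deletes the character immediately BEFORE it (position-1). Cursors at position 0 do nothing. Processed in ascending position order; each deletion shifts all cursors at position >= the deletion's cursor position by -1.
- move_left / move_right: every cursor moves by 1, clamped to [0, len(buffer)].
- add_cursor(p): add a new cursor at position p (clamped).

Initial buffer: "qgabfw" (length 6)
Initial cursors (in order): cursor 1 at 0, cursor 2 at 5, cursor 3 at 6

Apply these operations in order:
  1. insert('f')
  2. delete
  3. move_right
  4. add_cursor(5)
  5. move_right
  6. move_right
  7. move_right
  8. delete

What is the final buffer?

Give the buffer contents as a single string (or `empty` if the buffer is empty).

Answer: qg

Derivation:
After op 1 (insert('f')): buffer="fqgabffwf" (len 9), cursors c1@1 c2@7 c3@9, authorship 1.....2.3
After op 2 (delete): buffer="qgabfw" (len 6), cursors c1@0 c2@5 c3@6, authorship ......
After op 3 (move_right): buffer="qgabfw" (len 6), cursors c1@1 c2@6 c3@6, authorship ......
After op 4 (add_cursor(5)): buffer="qgabfw" (len 6), cursors c1@1 c4@5 c2@6 c3@6, authorship ......
After op 5 (move_right): buffer="qgabfw" (len 6), cursors c1@2 c2@6 c3@6 c4@6, authorship ......
After op 6 (move_right): buffer="qgabfw" (len 6), cursors c1@3 c2@6 c3@6 c4@6, authorship ......
After op 7 (move_right): buffer="qgabfw" (len 6), cursors c1@4 c2@6 c3@6 c4@6, authorship ......
After op 8 (delete): buffer="qg" (len 2), cursors c1@2 c2@2 c3@2 c4@2, authorship ..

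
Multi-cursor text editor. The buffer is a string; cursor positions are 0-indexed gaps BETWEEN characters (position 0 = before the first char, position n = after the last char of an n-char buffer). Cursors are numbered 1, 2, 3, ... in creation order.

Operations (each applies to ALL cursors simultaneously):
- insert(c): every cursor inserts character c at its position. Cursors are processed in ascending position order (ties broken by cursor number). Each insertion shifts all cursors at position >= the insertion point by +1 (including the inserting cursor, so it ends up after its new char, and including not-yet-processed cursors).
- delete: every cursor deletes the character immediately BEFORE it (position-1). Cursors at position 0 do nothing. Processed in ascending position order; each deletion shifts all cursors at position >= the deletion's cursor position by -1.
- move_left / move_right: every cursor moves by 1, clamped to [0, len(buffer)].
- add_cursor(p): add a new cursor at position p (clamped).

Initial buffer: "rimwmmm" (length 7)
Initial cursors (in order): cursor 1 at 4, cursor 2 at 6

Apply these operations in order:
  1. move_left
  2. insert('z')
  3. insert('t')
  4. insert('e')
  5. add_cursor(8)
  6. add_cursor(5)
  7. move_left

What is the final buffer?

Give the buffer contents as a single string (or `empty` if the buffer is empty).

After op 1 (move_left): buffer="rimwmmm" (len 7), cursors c1@3 c2@5, authorship .......
After op 2 (insert('z')): buffer="rimzwmzmm" (len 9), cursors c1@4 c2@7, authorship ...1..2..
After op 3 (insert('t')): buffer="rimztwmztmm" (len 11), cursors c1@5 c2@9, authorship ...11..22..
After op 4 (insert('e')): buffer="rimztewmztemm" (len 13), cursors c1@6 c2@11, authorship ...111..222..
After op 5 (add_cursor(8)): buffer="rimztewmztemm" (len 13), cursors c1@6 c3@8 c2@11, authorship ...111..222..
After op 6 (add_cursor(5)): buffer="rimztewmztemm" (len 13), cursors c4@5 c1@6 c3@8 c2@11, authorship ...111..222..
After op 7 (move_left): buffer="rimztewmztemm" (len 13), cursors c4@4 c1@5 c3@7 c2@10, authorship ...111..222..

Answer: rimztewmztemm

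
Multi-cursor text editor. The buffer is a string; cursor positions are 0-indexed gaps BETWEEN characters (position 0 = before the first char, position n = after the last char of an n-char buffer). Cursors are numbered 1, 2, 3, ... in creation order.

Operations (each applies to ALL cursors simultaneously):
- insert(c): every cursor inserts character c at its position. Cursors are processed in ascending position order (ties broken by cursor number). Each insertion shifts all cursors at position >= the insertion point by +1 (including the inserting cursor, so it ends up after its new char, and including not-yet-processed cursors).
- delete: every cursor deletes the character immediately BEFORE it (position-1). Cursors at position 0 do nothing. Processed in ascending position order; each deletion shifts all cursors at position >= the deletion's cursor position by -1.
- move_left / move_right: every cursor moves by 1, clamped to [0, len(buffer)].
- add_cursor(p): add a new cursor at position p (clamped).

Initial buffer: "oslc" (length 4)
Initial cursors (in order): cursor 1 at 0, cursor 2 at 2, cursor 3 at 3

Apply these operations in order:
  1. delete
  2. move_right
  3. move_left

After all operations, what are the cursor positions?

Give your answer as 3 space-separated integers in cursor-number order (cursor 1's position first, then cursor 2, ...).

After op 1 (delete): buffer="oc" (len 2), cursors c1@0 c2@1 c3@1, authorship ..
After op 2 (move_right): buffer="oc" (len 2), cursors c1@1 c2@2 c3@2, authorship ..
After op 3 (move_left): buffer="oc" (len 2), cursors c1@0 c2@1 c3@1, authorship ..

Answer: 0 1 1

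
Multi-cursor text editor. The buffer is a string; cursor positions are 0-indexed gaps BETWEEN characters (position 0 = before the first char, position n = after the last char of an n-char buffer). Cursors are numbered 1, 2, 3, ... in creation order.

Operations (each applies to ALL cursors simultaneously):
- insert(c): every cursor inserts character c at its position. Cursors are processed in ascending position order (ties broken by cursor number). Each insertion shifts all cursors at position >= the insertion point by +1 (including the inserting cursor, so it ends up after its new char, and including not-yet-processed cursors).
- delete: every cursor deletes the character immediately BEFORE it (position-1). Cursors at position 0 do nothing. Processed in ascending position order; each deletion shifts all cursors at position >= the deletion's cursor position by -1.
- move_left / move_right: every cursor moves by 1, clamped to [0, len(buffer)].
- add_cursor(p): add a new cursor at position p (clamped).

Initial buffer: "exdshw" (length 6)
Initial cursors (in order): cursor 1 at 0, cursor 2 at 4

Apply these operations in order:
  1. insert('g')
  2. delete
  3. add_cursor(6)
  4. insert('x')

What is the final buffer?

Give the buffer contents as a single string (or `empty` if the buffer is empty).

After op 1 (insert('g')): buffer="gexdsghw" (len 8), cursors c1@1 c2@6, authorship 1....2..
After op 2 (delete): buffer="exdshw" (len 6), cursors c1@0 c2@4, authorship ......
After op 3 (add_cursor(6)): buffer="exdshw" (len 6), cursors c1@0 c2@4 c3@6, authorship ......
After op 4 (insert('x')): buffer="xexdsxhwx" (len 9), cursors c1@1 c2@6 c3@9, authorship 1....2..3

Answer: xexdsxhwx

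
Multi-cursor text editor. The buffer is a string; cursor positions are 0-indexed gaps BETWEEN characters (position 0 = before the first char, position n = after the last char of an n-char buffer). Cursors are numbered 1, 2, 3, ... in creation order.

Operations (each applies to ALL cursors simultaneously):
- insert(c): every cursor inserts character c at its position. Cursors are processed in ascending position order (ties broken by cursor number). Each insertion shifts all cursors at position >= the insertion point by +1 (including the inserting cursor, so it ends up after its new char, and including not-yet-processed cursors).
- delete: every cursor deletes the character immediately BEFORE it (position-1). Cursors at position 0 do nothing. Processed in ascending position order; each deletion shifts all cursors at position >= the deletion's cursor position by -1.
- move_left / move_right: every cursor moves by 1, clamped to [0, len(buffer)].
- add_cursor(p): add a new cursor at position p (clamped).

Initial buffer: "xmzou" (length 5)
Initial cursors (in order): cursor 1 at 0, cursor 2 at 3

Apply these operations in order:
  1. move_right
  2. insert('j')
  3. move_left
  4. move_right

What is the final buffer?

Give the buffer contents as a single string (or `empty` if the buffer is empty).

After op 1 (move_right): buffer="xmzou" (len 5), cursors c1@1 c2@4, authorship .....
After op 2 (insert('j')): buffer="xjmzoju" (len 7), cursors c1@2 c2@6, authorship .1...2.
After op 3 (move_left): buffer="xjmzoju" (len 7), cursors c1@1 c2@5, authorship .1...2.
After op 4 (move_right): buffer="xjmzoju" (len 7), cursors c1@2 c2@6, authorship .1...2.

Answer: xjmzoju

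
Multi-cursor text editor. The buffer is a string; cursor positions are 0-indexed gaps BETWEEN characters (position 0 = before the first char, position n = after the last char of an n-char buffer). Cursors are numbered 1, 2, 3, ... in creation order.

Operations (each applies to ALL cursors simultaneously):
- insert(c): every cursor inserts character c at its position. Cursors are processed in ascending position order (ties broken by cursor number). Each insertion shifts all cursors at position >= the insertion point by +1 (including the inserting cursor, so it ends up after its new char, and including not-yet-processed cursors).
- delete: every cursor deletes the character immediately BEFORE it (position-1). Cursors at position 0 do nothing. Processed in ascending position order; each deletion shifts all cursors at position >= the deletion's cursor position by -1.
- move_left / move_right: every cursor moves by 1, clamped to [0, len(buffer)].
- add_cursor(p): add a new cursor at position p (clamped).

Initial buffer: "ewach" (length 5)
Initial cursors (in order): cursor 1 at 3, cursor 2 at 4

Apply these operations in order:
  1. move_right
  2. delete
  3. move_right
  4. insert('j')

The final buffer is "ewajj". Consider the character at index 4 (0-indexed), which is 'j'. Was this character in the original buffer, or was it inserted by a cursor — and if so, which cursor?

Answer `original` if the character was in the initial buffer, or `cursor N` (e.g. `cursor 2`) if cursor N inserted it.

After op 1 (move_right): buffer="ewach" (len 5), cursors c1@4 c2@5, authorship .....
After op 2 (delete): buffer="ewa" (len 3), cursors c1@3 c2@3, authorship ...
After op 3 (move_right): buffer="ewa" (len 3), cursors c1@3 c2@3, authorship ...
After op 4 (insert('j')): buffer="ewajj" (len 5), cursors c1@5 c2@5, authorship ...12
Authorship (.=original, N=cursor N): . . . 1 2
Index 4: author = 2

Answer: cursor 2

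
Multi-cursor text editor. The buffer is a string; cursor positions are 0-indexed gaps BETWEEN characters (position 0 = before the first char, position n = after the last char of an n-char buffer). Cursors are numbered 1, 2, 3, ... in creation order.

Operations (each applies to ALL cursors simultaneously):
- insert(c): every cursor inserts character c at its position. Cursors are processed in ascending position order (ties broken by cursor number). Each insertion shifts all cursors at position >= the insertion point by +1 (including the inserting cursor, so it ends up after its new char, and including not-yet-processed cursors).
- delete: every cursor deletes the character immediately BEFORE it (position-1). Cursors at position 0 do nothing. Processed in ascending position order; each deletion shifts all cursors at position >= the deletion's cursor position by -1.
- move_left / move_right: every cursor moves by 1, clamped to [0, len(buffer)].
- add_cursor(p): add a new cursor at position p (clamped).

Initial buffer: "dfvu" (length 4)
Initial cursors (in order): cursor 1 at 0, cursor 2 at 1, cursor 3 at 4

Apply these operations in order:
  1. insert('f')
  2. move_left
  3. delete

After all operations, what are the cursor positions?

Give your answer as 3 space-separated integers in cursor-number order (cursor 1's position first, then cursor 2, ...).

Answer: 0 1 4

Derivation:
After op 1 (insert('f')): buffer="fdffvuf" (len 7), cursors c1@1 c2@3 c3@7, authorship 1.2...3
After op 2 (move_left): buffer="fdffvuf" (len 7), cursors c1@0 c2@2 c3@6, authorship 1.2...3
After op 3 (delete): buffer="fffvf" (len 5), cursors c1@0 c2@1 c3@4, authorship 12..3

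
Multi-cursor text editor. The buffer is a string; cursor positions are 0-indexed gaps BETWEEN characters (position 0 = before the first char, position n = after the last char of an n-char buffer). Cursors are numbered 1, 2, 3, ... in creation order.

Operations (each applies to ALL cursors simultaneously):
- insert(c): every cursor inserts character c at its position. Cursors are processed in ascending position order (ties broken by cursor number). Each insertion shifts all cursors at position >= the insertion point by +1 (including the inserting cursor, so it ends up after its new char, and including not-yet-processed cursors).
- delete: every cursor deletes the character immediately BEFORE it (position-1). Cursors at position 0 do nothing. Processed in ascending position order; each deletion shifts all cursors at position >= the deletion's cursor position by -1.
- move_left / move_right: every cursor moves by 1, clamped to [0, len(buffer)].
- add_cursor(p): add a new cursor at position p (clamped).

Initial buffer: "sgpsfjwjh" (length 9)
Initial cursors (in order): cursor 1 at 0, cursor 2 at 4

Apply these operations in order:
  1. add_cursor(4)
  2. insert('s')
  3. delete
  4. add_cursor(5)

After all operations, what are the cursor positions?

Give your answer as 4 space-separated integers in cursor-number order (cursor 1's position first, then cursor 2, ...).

Answer: 0 4 4 5

Derivation:
After op 1 (add_cursor(4)): buffer="sgpsfjwjh" (len 9), cursors c1@0 c2@4 c3@4, authorship .........
After op 2 (insert('s')): buffer="ssgpsssfjwjh" (len 12), cursors c1@1 c2@7 c3@7, authorship 1....23.....
After op 3 (delete): buffer="sgpsfjwjh" (len 9), cursors c1@0 c2@4 c3@4, authorship .........
After op 4 (add_cursor(5)): buffer="sgpsfjwjh" (len 9), cursors c1@0 c2@4 c3@4 c4@5, authorship .........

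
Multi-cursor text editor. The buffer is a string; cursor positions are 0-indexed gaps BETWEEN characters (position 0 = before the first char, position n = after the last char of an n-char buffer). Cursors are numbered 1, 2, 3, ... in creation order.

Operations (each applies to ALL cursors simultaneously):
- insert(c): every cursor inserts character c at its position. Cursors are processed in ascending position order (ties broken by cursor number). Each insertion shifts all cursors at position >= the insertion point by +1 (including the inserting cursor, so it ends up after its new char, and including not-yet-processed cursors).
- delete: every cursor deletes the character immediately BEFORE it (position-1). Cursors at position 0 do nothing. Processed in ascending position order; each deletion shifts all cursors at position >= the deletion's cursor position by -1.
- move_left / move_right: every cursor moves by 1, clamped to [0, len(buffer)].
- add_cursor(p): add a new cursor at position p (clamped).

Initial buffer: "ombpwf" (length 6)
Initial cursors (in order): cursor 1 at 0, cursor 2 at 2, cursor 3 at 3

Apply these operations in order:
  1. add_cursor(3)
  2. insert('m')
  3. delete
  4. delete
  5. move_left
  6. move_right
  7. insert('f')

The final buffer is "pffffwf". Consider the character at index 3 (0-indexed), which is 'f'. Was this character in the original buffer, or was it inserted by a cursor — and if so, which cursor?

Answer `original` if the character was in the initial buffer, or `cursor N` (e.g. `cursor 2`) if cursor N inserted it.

After op 1 (add_cursor(3)): buffer="ombpwf" (len 6), cursors c1@0 c2@2 c3@3 c4@3, authorship ......
After op 2 (insert('m')): buffer="mommbmmpwf" (len 10), cursors c1@1 c2@4 c3@7 c4@7, authorship 1..2.34...
After op 3 (delete): buffer="ombpwf" (len 6), cursors c1@0 c2@2 c3@3 c4@3, authorship ......
After op 4 (delete): buffer="pwf" (len 3), cursors c1@0 c2@0 c3@0 c4@0, authorship ...
After op 5 (move_left): buffer="pwf" (len 3), cursors c1@0 c2@0 c3@0 c4@0, authorship ...
After op 6 (move_right): buffer="pwf" (len 3), cursors c1@1 c2@1 c3@1 c4@1, authorship ...
After op 7 (insert('f')): buffer="pffffwf" (len 7), cursors c1@5 c2@5 c3@5 c4@5, authorship .1234..
Authorship (.=original, N=cursor N): . 1 2 3 4 . .
Index 3: author = 3

Answer: cursor 3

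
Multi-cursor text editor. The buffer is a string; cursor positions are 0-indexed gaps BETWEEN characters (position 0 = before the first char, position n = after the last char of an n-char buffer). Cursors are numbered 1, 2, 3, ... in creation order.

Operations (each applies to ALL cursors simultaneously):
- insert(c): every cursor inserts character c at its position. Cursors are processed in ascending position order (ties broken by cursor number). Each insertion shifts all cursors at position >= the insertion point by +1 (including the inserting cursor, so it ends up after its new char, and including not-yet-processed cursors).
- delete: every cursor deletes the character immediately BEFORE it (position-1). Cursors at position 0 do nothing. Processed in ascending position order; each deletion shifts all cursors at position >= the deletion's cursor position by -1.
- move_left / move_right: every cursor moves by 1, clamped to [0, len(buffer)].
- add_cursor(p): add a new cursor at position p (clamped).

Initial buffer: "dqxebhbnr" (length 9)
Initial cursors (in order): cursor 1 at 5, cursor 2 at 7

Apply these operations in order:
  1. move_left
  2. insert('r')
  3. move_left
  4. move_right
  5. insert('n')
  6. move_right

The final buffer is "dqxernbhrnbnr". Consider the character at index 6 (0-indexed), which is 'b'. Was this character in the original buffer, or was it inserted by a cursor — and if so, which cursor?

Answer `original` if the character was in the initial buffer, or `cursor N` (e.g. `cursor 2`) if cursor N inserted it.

After op 1 (move_left): buffer="dqxebhbnr" (len 9), cursors c1@4 c2@6, authorship .........
After op 2 (insert('r')): buffer="dqxerbhrbnr" (len 11), cursors c1@5 c2@8, authorship ....1..2...
After op 3 (move_left): buffer="dqxerbhrbnr" (len 11), cursors c1@4 c2@7, authorship ....1..2...
After op 4 (move_right): buffer="dqxerbhrbnr" (len 11), cursors c1@5 c2@8, authorship ....1..2...
After op 5 (insert('n')): buffer="dqxernbhrnbnr" (len 13), cursors c1@6 c2@10, authorship ....11..22...
After op 6 (move_right): buffer="dqxernbhrnbnr" (len 13), cursors c1@7 c2@11, authorship ....11..22...
Authorship (.=original, N=cursor N): . . . . 1 1 . . 2 2 . . .
Index 6: author = original

Answer: original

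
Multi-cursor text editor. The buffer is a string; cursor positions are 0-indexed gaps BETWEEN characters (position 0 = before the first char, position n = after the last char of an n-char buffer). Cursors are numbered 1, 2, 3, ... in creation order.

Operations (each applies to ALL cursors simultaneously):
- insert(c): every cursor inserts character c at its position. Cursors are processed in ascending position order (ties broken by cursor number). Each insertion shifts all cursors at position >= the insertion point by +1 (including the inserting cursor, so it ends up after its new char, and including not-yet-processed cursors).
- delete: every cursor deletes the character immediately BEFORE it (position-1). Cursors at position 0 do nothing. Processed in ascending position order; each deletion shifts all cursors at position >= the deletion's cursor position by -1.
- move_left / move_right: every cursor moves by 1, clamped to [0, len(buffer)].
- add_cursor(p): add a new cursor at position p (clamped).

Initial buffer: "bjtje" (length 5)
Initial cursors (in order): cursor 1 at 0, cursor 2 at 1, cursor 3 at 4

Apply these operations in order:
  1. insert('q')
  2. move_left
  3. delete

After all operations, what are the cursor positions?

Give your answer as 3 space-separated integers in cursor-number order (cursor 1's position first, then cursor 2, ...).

After op 1 (insert('q')): buffer="qbqjtjqe" (len 8), cursors c1@1 c2@3 c3@7, authorship 1.2...3.
After op 2 (move_left): buffer="qbqjtjqe" (len 8), cursors c1@0 c2@2 c3@6, authorship 1.2...3.
After op 3 (delete): buffer="qqjtqe" (len 6), cursors c1@0 c2@1 c3@4, authorship 12..3.

Answer: 0 1 4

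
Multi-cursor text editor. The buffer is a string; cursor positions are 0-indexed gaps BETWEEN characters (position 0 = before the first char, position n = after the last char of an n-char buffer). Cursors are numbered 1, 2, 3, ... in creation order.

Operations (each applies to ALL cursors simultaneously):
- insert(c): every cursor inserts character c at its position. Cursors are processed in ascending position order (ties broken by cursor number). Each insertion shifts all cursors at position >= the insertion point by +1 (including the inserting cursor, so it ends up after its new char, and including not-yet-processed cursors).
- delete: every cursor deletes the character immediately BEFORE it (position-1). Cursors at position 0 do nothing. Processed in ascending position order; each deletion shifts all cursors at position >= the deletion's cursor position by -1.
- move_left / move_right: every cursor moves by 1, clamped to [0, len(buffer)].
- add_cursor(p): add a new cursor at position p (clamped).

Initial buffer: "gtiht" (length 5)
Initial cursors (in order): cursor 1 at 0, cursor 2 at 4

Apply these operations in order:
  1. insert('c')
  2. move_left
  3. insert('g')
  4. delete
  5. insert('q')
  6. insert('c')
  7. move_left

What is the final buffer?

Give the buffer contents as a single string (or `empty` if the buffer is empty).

Answer: qccgtihqcct

Derivation:
After op 1 (insert('c')): buffer="cgtihct" (len 7), cursors c1@1 c2@6, authorship 1....2.
After op 2 (move_left): buffer="cgtihct" (len 7), cursors c1@0 c2@5, authorship 1....2.
After op 3 (insert('g')): buffer="gcgtihgct" (len 9), cursors c1@1 c2@7, authorship 11....22.
After op 4 (delete): buffer="cgtihct" (len 7), cursors c1@0 c2@5, authorship 1....2.
After op 5 (insert('q')): buffer="qcgtihqct" (len 9), cursors c1@1 c2@7, authorship 11....22.
After op 6 (insert('c')): buffer="qccgtihqcct" (len 11), cursors c1@2 c2@9, authorship 111....222.
After op 7 (move_left): buffer="qccgtihqcct" (len 11), cursors c1@1 c2@8, authorship 111....222.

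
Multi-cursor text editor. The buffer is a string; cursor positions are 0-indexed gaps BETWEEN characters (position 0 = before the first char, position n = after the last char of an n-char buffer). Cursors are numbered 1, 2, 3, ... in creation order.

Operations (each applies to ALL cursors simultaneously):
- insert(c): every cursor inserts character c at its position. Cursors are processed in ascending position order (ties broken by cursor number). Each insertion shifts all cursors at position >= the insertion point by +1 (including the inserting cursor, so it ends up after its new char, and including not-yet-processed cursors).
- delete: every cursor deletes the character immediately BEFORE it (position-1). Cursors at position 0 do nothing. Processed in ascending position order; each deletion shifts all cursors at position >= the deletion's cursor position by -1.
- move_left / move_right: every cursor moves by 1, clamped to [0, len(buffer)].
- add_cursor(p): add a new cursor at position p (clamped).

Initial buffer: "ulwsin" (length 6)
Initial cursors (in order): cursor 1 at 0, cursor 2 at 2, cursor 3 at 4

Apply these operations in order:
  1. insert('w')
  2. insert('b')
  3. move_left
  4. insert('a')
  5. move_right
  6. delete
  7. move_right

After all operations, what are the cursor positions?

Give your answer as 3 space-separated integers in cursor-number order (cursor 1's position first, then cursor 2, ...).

After op 1 (insert('w')): buffer="wulwwswin" (len 9), cursors c1@1 c2@4 c3@7, authorship 1..2..3..
After op 2 (insert('b')): buffer="wbulwbwswbin" (len 12), cursors c1@2 c2@6 c3@10, authorship 11..22..33..
After op 3 (move_left): buffer="wbulwbwswbin" (len 12), cursors c1@1 c2@5 c3@9, authorship 11..22..33..
After op 4 (insert('a')): buffer="wabulwabwswabin" (len 15), cursors c1@2 c2@7 c3@12, authorship 111..222..333..
After op 5 (move_right): buffer="wabulwabwswabin" (len 15), cursors c1@3 c2@8 c3@13, authorship 111..222..333..
After op 6 (delete): buffer="waulwawswain" (len 12), cursors c1@2 c2@6 c3@10, authorship 11..22..33..
After op 7 (move_right): buffer="waulwawswain" (len 12), cursors c1@3 c2@7 c3@11, authorship 11..22..33..

Answer: 3 7 11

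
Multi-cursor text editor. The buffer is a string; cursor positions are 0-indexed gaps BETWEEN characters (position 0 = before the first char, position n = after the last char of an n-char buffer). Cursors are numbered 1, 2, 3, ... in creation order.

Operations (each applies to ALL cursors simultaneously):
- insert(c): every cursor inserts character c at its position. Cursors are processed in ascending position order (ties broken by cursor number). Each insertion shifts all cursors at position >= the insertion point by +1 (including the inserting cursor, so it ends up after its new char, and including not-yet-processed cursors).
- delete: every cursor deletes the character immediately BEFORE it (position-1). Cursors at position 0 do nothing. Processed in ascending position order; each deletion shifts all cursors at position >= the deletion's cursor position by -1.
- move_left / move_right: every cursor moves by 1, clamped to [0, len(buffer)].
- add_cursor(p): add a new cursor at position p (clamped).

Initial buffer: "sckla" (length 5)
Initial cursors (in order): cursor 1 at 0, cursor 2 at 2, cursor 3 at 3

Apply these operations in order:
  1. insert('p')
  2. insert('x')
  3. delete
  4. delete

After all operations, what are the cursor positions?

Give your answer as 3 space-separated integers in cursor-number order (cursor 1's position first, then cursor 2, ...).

After op 1 (insert('p')): buffer="pscpkpla" (len 8), cursors c1@1 c2@4 c3@6, authorship 1..2.3..
After op 2 (insert('x')): buffer="pxscpxkpxla" (len 11), cursors c1@2 c2@6 c3@9, authorship 11..22.33..
After op 3 (delete): buffer="pscpkpla" (len 8), cursors c1@1 c2@4 c3@6, authorship 1..2.3..
After op 4 (delete): buffer="sckla" (len 5), cursors c1@0 c2@2 c3@3, authorship .....

Answer: 0 2 3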